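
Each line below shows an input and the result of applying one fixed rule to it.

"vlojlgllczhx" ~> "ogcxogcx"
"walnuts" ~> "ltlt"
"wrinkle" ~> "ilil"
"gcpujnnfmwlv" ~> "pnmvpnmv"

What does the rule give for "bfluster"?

Rule — keep one character in every 3, starting at position 3 (positions 3rd, 6th, 9th, ...), then write the whole string twice.
For "bfluster", step one produces "lt"; step two turns that into "ltlt".

ltlt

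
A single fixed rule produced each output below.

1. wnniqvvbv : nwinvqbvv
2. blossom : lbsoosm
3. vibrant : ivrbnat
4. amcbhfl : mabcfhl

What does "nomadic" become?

onamidc

Rule — swap each adjacent pair of characters (1↔2, 3↔4, ...).
On "nomadic" that produces "onamidc".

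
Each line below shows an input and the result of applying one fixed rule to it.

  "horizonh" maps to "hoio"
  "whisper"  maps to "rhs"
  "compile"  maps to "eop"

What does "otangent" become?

ttne

In each case the input is transformed by: move the last 2 characters to the front (rotate right by 2), then keep every other character starting from the second (positions 2nd, 4th, 6th, ...).
Working it through for "otangent": intermediate "ntotange", final "ttne".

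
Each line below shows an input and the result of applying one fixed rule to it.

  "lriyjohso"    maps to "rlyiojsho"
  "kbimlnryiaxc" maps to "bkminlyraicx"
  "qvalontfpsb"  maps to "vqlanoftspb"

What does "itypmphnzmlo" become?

tipypmnhmzol

Looking at the pairs, the operation is to swap each adjacent pair of characters (1↔2, 3↔4, ...).
On "itypmphnzmlo" that produces "tipypmnhmzol".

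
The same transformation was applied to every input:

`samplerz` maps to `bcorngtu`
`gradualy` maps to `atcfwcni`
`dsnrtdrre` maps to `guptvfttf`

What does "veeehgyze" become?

Rule — swap the first and last characters, then shift every letter 2 places forward in the alphabet (wrapping around).
Starting from "veeehgyze": after the first operation, "eeeehgyzv"; after the second, "ggggjiabx".
(Check on "gradualy": → "yradualg" → "atcfwcni" ✓)

ggggjiabx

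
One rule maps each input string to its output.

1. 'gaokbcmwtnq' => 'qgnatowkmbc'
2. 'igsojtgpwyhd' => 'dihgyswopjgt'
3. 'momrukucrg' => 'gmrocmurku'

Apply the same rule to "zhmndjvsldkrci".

izchrmknddljsv

The rule is to take characters alternately from the front and the back (1st, last, 2nd, 2nd-last, ...), then swap each adjacent pair of characters (1↔2, 3↔4, ...).
"zhmndjvsldkrci" → "zihcmrnkddjlvs" → "izchrmknddljsv".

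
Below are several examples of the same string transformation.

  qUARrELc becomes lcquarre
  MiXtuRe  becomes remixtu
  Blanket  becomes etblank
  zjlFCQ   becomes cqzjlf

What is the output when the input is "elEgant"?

ntelega

In each case the input is transformed by: move the last 2 characters to the front (rotate right by 2), then convert every letter to lowercase.
Starting from "elEgant": after the first operation, "ntelEga"; after the second, "ntelega".
(Check on "Blanket": → "etBlank" → "etblank" ✓)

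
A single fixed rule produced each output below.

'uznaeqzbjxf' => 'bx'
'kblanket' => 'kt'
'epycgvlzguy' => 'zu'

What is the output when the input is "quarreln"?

Rule — keep every other character starting from the second (positions 2nd, 4th, 6th, ...), then keep only the last 2 characters.
Applying that to "quarreln" gives "en".

en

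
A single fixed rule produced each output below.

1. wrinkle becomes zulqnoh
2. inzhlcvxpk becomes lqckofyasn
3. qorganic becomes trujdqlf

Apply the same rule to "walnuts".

zdoqxwv

Rule — shift every letter 3 places forward in the alphabet (wrapping around).
"walnuts" → "zdoqxwv".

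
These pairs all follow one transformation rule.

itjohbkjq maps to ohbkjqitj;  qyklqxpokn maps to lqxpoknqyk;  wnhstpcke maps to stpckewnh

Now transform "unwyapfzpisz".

yapfzpiszunw

The rule is to move the first 3 characters to the end (rotate left by 3).
"unwyapfzpisz" → "yapfzpiszunw".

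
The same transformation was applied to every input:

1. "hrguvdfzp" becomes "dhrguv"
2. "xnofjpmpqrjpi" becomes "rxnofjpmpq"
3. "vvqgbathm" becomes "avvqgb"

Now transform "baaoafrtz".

fbaaoa

The pattern: delete the last 3 characters, then move the last character to the front.
Doing the same to "baaoafrtz": "fbaaoa".
(Check on "hrguvdfzp": → "hrguvd" → "dhrguv" ✓)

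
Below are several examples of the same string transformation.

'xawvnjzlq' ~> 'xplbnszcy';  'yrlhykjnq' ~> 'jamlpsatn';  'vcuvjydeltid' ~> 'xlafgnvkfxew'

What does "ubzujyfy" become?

Looking at the pairs, the operation is to move the first 3 characters to the end (rotate left by 3), then shift every letter 2 places forward in the alphabet (wrapping around).
"ubzujyfy" → "wlahawdb".

wlahawdb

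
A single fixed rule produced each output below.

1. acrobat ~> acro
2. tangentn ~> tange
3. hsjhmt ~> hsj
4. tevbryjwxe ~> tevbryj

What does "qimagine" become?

qimag

The rule is to delete the last 3 characters.
For "qimagine" the result is "qimag".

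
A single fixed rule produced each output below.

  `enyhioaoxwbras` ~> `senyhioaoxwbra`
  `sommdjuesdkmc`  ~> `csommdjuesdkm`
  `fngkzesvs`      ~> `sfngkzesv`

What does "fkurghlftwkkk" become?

kfkurghlftwkk

In each case the input is transformed by: move the last character to the front.
"fkurghlftwkkk" → "kfkurghlftwkk".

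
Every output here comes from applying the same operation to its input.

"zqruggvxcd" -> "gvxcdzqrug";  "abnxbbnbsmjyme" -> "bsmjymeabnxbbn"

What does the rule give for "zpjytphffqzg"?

hffqzgzpjytp

The rule is to swap the front and back halves of the string.
Applying that to "zpjytphffqzg" gives "hffqzgzpjytp".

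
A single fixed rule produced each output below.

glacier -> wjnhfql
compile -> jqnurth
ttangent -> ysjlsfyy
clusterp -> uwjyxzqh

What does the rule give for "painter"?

Each output is the input with this applied: shift every letter 5 places forward in the alphabet (wrapping around), then reverse the string.
Starting from "painter": after the first operation, "ufnsyjw"; after the second, "wjysnfu".
(Check on "glacier": → "lqfhnjw" → "wjnhfql" ✓)

wjysnfu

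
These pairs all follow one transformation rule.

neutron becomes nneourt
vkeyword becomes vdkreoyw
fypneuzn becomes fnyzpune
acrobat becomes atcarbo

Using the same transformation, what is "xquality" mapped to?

The transformation: take characters alternately from the front and the back (1st, last, 2nd, 2nd-last, ...).
For "xquality" the result is "xyqtuial".

xyqtuial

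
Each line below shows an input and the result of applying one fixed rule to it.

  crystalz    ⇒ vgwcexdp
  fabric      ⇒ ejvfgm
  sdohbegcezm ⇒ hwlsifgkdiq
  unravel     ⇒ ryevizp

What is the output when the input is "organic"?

Each output is the input with this applied: shift every letter 4 places forward in the alphabet (wrapping around), then swap each adjacent pair of characters (1↔2, 3↔4, ...).
On "organic": the first step gives "svkermg", and the second then gives "vsekmrg".

vsekmrg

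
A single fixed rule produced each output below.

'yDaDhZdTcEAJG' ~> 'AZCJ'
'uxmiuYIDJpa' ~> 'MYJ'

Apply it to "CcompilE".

The pattern: keep one character in every 3, starting at position 3 (positions 3rd, 6th, 9th, ...), then convert every letter to uppercase.
Applying both steps to "CcompilE": "oi", then "OI".

OI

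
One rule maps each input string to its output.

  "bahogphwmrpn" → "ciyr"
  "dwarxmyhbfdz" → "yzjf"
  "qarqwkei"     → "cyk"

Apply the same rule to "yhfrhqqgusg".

jjii

The pattern: keep one character in every 3, starting at position 2 (positions 2nd, 5th, 8th, ...), then shift every letter 2 places forward in the alphabet (wrapping around).
For "yhfrhqqgusg", step one produces "hhgg"; step two turns that into "jjii".
(Check on "dwarxmyhbfdz": → "wxhd" → "yzjf" ✓)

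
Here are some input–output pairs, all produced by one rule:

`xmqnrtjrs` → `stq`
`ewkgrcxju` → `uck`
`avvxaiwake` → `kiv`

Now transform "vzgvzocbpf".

pog

Each output is the input with this applied: keep one character in every 3, starting at position 3 (positions 3rd, 6th, 9th, ...), then reverse the string.
Applying both steps to "vzgvzocbpf": "gop", then "pog".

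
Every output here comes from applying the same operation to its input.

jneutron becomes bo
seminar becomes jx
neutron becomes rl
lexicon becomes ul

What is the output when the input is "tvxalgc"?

The transformation: shift every letter 3 places backward in the alphabet (wrapping around), then keep one character in every 3, starting at position 3 (positions 3rd, 6th, 9th, ...).
On "tvxalgc": the first step gives "qsuxidz", and the second then gives "ud".

ud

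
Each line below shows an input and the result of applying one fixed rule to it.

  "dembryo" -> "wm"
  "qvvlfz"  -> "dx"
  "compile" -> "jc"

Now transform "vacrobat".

yr

Looking at the pairs, the operation is to shift every letter 2 places backward in the alphabet (wrapping around), then keep only the last 2 characters.
For "vacrobat", step one produces "tyapmzyr"; step two turns that into "yr".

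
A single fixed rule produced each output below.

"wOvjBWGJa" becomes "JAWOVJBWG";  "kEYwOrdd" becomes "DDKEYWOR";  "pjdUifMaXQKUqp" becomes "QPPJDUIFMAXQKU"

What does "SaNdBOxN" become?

XNSANDBO

Each output is the input with this applied: move the last 2 characters to the front (rotate right by 2), then convert every letter to uppercase.
Applying both steps to "SaNdBOxN": "xNSaNdBO", then "XNSANDBO".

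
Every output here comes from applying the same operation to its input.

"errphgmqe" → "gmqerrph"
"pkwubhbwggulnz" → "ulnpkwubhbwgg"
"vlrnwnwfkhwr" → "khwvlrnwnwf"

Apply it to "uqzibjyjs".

jyjuqzib

Looking at the pairs, the operation is to delete the last character, then move the last 3 characters to the front (rotate right by 3).
For "uqzibjyjs", step one produces "uqzibjyj"; step two turns that into "jyjuqzib".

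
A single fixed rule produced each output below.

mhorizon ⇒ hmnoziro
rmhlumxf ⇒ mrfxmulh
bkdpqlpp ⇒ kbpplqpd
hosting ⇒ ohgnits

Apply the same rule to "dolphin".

odnihpl

The rule is to reverse the string, then move the last 2 characters to the front (rotate right by 2).
Applying both steps to "dolphin": "nihplod", then "odnihpl".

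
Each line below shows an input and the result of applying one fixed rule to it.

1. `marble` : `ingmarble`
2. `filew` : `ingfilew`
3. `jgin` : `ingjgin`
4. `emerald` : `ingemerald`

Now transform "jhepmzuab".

Looking at the pairs, the operation is to prepend "ing".
Applying that to "jhepmzuab" gives "ingjhepmzuab".

ingjhepmzuab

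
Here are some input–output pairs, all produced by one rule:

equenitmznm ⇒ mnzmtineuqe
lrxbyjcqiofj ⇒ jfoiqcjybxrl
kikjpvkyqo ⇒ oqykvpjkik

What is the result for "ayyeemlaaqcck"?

kccqaalmeeyya

What's happening: reverse the string.
For "ayyeemlaaqcck" the result is "kccqaalmeeyya".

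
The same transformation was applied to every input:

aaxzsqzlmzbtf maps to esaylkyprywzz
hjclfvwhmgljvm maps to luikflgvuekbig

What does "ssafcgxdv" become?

The rule is to reverse the string, then shift every letter 1 place backward in the alphabet (wrapping around).
On "ssafcgxdv": the first step gives "vdxgcfass", and the second then gives "ucwfbezrr".

ucwfbezrr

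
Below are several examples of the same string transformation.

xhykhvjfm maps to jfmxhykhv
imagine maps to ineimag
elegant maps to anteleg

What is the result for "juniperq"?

Each output is the input with this applied: move the last 3 characters to the front (rotate right by 3).
So "juniperq" becomes "erqjunip".

erqjunip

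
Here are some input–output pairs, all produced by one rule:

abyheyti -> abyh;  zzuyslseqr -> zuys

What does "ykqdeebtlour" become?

Rule — swap the front and back halves of the string, then keep only the last 4 characters.
Starting from "ykqdeebtlour": after the first operation, "btlourykqdee"; after the second, "qdee".

qdee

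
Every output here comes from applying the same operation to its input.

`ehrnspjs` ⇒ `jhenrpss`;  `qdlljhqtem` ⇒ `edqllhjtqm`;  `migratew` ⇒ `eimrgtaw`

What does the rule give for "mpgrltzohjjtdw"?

dpmrgtlozjhtjw

In each case the input is transformed by: swap each adjacent pair of characters (1↔2, 3↔4, ...), then move the last character to the front.
"mpgrltzohjjtdw" → "pmrgtlozjhtjwd" → "dpmrgtlozjhtjw".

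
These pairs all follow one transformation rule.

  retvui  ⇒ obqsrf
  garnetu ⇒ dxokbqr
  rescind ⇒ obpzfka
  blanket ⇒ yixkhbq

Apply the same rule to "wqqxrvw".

tnnuost

The rule is to shift every letter 3 places backward in the alphabet (wrapping around).
Applying that to "wqqxrvw" gives "tnnuost".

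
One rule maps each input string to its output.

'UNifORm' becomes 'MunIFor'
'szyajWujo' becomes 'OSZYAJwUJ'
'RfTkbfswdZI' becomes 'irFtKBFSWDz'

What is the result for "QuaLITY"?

The transformation: flip the case of every letter, then move the last character to the front.
For "QuaLITY", step one produces "qUAlity"; step two turns that into "yqUAlit".

yqUAlit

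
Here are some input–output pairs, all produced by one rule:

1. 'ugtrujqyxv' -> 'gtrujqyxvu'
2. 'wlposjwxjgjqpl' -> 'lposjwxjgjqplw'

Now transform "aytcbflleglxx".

ytcbflleglxxa

Looking at the pairs, the operation is to move the first character to the end.
"aytcbflleglxx" → "ytcbflleglxxa".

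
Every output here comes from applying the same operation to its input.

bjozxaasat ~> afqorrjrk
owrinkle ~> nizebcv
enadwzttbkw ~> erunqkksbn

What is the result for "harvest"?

The rule is to delete the first character, then shift every letter 9 places backward in the alphabet (wrapping around).
On "harvest": the first step gives "arvest", and the second then gives "rimvjk".
(Check on "enadwzttbkw": → "nadwzttbkw" → "erunqkksbn" ✓)

rimvjk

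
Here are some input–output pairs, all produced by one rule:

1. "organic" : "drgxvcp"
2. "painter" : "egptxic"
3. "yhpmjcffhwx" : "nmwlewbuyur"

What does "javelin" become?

ycpxkat

The pattern: take characters alternately from the front and the back (1st, last, 2nd, 2nd-last, ...), then shift every letter 11 places backward in the alphabet (wrapping around).
Working it through for "javelin": intermediate "jnaivle", final "ycpxkat".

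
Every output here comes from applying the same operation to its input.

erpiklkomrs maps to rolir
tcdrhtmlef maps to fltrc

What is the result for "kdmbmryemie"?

ierbd

The transformation: keep every other character starting from the second (positions 2nd, 4th, 6th, ...), then reverse the string.
Applying both steps to "kdmbmryemie": "dbrei", then "ierbd".
(Check on "erpiklkomrs": → "rilor" → "rolir" ✓)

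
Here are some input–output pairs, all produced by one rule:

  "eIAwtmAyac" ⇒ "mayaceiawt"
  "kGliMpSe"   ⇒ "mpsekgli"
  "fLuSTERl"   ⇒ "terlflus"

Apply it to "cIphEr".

The pattern: swap the front and back halves of the string, then convert every letter to lowercase.
Applying both steps to "cIphEr": "hErcIp", then "hercip".
(Check on "eIAwtmAyac": → "mAyaceIAwt" → "mayaceiawt" ✓)

hercip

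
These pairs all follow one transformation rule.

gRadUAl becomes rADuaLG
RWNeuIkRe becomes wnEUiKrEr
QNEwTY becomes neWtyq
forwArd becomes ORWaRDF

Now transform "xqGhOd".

The pattern: flip the case of every letter, then move the first character to the end.
On "xqGhOd": the first step gives "XQgHoD", and the second then gives "QgHoDX".
(Check on "gRadUAl": → "GrADuaL" → "rADuaLG" ✓)

QgHoDX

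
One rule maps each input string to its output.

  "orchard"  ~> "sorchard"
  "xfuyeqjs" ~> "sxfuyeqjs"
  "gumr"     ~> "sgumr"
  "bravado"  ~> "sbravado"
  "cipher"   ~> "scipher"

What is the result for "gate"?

sgate

What's happening: prepend "s".
Doing the same to "gate": "sgate".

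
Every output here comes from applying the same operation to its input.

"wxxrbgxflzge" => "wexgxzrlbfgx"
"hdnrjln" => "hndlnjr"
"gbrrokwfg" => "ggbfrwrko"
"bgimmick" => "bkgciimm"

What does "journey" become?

jyoeunr

In each case the input is transformed by: take characters alternately from the front and the back (1st, last, 2nd, 2nd-last, ...).
For "journey" the result is "jyoeunr".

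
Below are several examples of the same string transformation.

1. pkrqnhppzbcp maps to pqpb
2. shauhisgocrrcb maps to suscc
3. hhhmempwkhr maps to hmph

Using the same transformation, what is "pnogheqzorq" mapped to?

Rule — keep one character in every 3, starting at position 1 (positions 1st, 4th, 7th, ...).
For "pnogheqzorq" the result is "pgqr".

pgqr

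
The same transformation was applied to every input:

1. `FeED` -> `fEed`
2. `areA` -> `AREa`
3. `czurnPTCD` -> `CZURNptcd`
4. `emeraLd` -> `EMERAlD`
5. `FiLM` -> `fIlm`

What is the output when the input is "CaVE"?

cAve

The transformation: flip the case of every letter.
So "CaVE" becomes "cAve".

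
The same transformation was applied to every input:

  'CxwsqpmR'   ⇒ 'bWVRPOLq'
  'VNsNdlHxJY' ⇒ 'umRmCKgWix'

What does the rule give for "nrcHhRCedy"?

The rule is to shift every letter 1 place backward in the alphabet (wrapping around), then flip the case of every letter.
Applying both steps to "nrcHhRCedy": "mqbGgQBdcx", then "MQBgGqbDCX".
(Check on "VNsNdlHxJY": → "UMrMckGwIX" → "umRmCKgWix" ✓)

MQBgGqbDCX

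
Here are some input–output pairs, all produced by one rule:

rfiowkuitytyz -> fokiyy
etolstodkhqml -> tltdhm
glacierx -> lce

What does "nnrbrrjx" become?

nbr

The rule is to delete the last character, then keep every other character starting from the second (positions 2nd, 4th, 6th, ...).
"nnrbrrjx" → "nnrbrrj" → "nbr".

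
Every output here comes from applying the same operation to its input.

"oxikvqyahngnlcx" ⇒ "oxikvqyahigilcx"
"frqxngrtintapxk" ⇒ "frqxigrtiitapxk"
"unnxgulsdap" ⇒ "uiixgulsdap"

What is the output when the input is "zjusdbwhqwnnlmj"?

zjusdbwhqwiilmj

The rule is to replace every "n" with "i".
Doing the same to "zjusdbwhqwnnlmj": "zjusdbwhqwiilmj".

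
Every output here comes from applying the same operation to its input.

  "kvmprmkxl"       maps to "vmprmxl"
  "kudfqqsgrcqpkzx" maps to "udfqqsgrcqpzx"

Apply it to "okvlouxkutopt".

In each case the input is transformed by: remove every "k".
For "okvlouxkutopt" the result is "ovlouxutopt".

ovlouxutopt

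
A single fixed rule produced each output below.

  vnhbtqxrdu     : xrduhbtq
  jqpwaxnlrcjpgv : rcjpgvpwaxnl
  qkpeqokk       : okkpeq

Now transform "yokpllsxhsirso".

hsirsokpllsx

The pattern: delete the first 2 characters, then swap the front and back halves of the string.
Working it through for "yokpllsxhsirso": intermediate "kpllsxhsirso", final "hsirsokpllsx".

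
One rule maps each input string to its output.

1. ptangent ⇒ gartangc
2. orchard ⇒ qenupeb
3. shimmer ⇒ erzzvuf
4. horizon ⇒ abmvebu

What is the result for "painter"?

ergavnc

Each output is the input with this applied: shift every letter 13 places forward in the alphabet (wrapping around) — i.e. ROT13, then reverse the string.
So "painter" becomes "ergavnc".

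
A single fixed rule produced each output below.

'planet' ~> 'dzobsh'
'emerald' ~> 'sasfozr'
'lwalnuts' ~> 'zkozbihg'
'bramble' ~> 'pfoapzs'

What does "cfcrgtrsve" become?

qtqfuhfgjs

Rule — shift every letter 12 places backward in the alphabet (wrapping around).
Doing the same to "cfcrgtrsve": "qtqfuhfgjs".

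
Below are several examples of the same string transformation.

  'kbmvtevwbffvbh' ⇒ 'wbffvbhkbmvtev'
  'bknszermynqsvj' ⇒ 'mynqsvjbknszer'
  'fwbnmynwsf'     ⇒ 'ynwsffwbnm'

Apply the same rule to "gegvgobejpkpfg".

ejpkpfggegvgob

Looking at the pairs, the operation is to swap the front and back halves of the string.
"gegvgobejpkpfg" → "ejpkpfggegvgob".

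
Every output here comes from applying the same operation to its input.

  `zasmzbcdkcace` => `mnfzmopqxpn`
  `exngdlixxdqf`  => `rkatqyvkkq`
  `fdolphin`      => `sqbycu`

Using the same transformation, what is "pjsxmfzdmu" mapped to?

cwfkzsmq

Looking at the pairs, the operation is to shift every letter 13 places forward in the alphabet (wrapping around) — i.e. ROT13, then delete the last 2 characters.
Applying both steps to "pjsxmfzdmu": "cwfkzsmqzh", then "cwfkzsmq".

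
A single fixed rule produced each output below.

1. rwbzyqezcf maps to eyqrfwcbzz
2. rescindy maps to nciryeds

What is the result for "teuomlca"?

The transformation: take characters alternately from the front and the back (1st, last, 2nd, 2nd-last, ...), then move the last 3 characters to the front (rotate right by 3).
On "teuomlca" that produces "lomtaecu".

lomtaecu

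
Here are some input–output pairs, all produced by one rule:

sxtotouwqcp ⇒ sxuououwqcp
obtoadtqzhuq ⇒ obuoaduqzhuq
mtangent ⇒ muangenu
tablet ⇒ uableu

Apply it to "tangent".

The pattern: replace every "t" with "u".
Applying that to "tangent" gives "uangenu".

uangenu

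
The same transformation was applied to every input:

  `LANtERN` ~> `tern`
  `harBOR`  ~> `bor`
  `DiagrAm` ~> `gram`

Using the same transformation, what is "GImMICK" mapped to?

mick

What's happening: delete the first 3 characters, then convert every letter to lowercase.
For "GImMICK", step one produces "MICK"; step two turns that into "mick".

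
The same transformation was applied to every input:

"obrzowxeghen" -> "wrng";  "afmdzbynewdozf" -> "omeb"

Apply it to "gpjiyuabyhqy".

yyuj

The rule is to keep one character in every 3, starting at position 3 (positions 3rd, 6th, 9th, ...), then sort the characters into reverse alphabetical order.
Starting from "gpjiyuabyhqy": after the first operation, "juyy"; after the second, "yyuj".
(Check on "obrzowxeghen": → "rwgn" → "wrng" ✓)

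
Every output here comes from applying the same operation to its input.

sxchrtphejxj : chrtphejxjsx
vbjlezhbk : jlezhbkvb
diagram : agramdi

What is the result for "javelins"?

velinsja

The pattern: move the first 2 characters to the end (rotate left by 2).
So "javelins" becomes "velinsja".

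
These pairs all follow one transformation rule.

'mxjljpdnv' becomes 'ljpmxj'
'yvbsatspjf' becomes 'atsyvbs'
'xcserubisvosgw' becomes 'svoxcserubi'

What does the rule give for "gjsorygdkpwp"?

gdkgjsory

Rule — delete the last 3 characters, then move the last 3 characters to the front (rotate right by 3).
"gjsorygdkpwp" → "gdkgjsory".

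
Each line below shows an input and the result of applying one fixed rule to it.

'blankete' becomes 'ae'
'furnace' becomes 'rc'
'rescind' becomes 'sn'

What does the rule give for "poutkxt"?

The pattern: keep one character in every 3, starting at position 3 (positions 3rd, 6th, 9th, ...).
For "poutkxt" the result is "ux".

ux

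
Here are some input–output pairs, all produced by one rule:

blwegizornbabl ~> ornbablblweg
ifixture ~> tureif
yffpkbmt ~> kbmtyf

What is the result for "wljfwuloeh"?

In each case the input is transformed by: swap the front and back halves of the string, then delete the last 2 characters.
Starting from "wljfwuloeh": after the first operation, "uloehwljfw"; after the second, "uloehwlj".

uloehwlj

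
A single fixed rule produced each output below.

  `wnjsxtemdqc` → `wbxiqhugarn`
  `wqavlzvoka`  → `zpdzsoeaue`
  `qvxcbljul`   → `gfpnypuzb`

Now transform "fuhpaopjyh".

testncljyl

What's happening: shift every letter 4 places forward in the alphabet (wrapping around), then move the first 3 characters to the end (rotate left by 3).
On "fuhpaopjyh": the first step gives "jyltestncl", and the second then gives "testncljyl".
(Check on "wqavlzvoka": → "auezpdzsoe" → "zpdzsoeaue" ✓)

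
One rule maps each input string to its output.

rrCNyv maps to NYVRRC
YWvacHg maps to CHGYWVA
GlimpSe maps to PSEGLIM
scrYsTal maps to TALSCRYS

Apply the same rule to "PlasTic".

The transformation: move the last 3 characters to the front (rotate right by 3), then convert every letter to uppercase.
Working it through for "PlasTic": intermediate "TicPlas", final "TICPLAS".

TICPLAS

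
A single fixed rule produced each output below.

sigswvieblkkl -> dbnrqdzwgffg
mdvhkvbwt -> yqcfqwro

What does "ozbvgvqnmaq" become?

uwqbqlihvl

What's happening: delete the first character, then shift every letter 5 places backward in the alphabet (wrapping around).
Working it through for "ozbvgvqnmaq": intermediate "zbvgvqnmaq", final "uwqbqlihvl".
(Check on "sigswvieblkkl": → "igswvieblkkl" → "dbnrqdzwgffg" ✓)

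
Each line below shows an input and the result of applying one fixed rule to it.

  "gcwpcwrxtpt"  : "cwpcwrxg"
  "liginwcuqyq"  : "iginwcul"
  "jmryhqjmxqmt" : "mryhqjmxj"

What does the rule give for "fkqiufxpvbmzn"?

Rule — delete the last 3 characters, then move the first character to the end.
Applying both steps to "fkqiufxpvbmzn": "fkqiufxpvb", then "kqiufxpvbf".

kqiufxpvbf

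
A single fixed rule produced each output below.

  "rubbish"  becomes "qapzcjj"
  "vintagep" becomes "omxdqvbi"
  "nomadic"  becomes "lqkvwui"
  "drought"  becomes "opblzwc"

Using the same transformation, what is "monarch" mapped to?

zkpuwvi

The pattern: move the last 3 characters to the front (rotate right by 3), then shift every letter 8 places forward in the alphabet (wrapping around).
On "monarch" that produces "zkpuwvi".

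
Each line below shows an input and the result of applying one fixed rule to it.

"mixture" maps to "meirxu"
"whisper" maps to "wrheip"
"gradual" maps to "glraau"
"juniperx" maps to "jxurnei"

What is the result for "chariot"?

The pattern: take characters alternately from the front and the back (1st, last, 2nd, 2nd-last, ...), then delete the last character.
"chariot" → "cthoair" → "cthoai".

cthoai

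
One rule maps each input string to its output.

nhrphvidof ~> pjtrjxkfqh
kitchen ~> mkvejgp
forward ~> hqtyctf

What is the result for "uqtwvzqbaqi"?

wsvyxbsdcsk

The rule is to shift every letter 2 places forward in the alphabet (wrapping around).
Doing the same to "uqtwvzqbaqi": "wsvyxbsdcsk".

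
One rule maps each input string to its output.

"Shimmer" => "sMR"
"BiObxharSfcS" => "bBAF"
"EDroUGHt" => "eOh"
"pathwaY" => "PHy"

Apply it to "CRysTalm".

The pattern: keep one character in every 3, starting at position 1 (positions 1st, 4th, 7th, ...), then flip the case of every letter.
Working it through for "CRysTalm": intermediate "Csl", final "cSL".

cSL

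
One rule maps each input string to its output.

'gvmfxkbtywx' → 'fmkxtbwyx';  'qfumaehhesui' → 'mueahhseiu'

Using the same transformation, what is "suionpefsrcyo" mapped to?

Rule — swap each adjacent pair of characters (1↔2, 3↔4, ...), then delete the first 2 characters.
On "suionpefsrcyo" that produces "oipnfersyco".

oipnfersyco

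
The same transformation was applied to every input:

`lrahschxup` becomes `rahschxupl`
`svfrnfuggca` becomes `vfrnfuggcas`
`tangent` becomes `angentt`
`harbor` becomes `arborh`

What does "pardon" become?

ardonp

What's happening: move the first character to the end.
So "pardon" becomes "ardonp".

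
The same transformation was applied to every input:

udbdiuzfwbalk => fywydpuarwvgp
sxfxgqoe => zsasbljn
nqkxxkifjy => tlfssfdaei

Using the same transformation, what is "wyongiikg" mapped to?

btjibddfr

The transformation: shift every letter 5 places backward in the alphabet (wrapping around), then swap the first and last characters.
For "wyongiikg", step one produces "rtjibddfb"; step two turns that into "btjibddfr".
(Check on "udbdiuzfwbalk": → "pywydpuarwvgf" → "fywydpuarwvgp" ✓)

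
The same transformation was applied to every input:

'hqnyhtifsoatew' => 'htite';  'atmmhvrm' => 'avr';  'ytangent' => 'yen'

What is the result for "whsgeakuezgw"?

wakw

The pattern: swap each adjacent pair of characters (1↔2, 3↔4, ...), then keep one character in every 3, starting at position 2 (positions 2nd, 5th, 8th, ...).
Working it through for "whsgeakuezgw": intermediate "hwgsaeukzewg", final "wakw".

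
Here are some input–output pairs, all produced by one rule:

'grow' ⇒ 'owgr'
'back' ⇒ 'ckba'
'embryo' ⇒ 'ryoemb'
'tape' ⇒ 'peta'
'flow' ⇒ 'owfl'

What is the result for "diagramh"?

Looking at the pairs, the operation is to swap the front and back halves of the string.
So "diagramh" becomes "ramhdiag".

ramhdiag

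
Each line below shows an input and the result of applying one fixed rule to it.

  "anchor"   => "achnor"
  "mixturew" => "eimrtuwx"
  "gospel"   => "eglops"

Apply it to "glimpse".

In each case the input is transformed by: sort the characters into alphabetical order.
On "glimpse" that produces "egilmps".

egilmps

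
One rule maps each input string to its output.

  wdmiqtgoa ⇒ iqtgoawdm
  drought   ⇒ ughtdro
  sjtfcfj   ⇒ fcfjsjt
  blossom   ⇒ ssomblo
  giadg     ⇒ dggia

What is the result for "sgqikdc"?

What's happening: move the first 3 characters to the end (rotate left by 3).
For "sgqikdc" the result is "ikdcsgq".

ikdcsgq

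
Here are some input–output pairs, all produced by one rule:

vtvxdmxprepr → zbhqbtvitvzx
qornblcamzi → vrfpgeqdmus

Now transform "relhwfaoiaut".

What's happening: move the first 2 characters to the end (rotate left by 2), then shift every letter 4 places forward in the alphabet (wrapping around).
On "relhwfaoiaut" that produces "plajesmeyxvi".

plajesmeyxvi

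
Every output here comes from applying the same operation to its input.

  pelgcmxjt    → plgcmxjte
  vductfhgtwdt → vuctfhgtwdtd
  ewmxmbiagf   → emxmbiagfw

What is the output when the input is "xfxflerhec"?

Looking at the pairs, the operation is to move the first character to the end, then swap the first and last characters.
"xfxflerhec" → "fxflerhecx" → "xxflerhecf".

xxflerhecf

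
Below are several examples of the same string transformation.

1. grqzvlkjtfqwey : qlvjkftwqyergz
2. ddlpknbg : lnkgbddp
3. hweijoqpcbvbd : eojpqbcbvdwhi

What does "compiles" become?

mliseocp

The transformation: swap each adjacent pair of characters (1↔2, 3↔4, ...), then move the first 3 characters to the end (rotate left by 3).
"compiles" → "ocpmlise" → "mliseocp".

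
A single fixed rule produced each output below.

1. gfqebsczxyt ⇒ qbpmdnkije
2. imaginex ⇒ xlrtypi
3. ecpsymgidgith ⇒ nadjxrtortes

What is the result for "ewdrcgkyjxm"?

hocnrvjuix

The transformation: shift every letter 11 places forward in the alphabet (wrapping around), then delete the first character.
"ewdrcgkyjxm" → "phocnrvjuix" → "hocnrvjuix".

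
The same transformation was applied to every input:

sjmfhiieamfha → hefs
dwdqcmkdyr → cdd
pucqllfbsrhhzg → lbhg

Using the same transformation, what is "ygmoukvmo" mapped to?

umg

The pattern: move the first 2 characters to the end (rotate left by 2), then keep one character in every 3, starting at position 3 (positions 3rd, 6th, 9th, ...).
So "ygmoukvmo" becomes "umg".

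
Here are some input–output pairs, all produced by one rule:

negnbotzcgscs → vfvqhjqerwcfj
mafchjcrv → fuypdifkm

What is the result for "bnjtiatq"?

dwteqmwl

The pattern: move the last 3 characters to the front (rotate right by 3), then shift every letter 3 places forward in the alphabet (wrapping around).
For "bnjtiatq", step one produces "atqbnjti"; step two turns that into "dwteqmwl".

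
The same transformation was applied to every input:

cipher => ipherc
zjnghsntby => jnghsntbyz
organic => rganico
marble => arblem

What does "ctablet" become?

tabletc

Looking at the pairs, the operation is to move the first character to the end.
For "ctablet" the result is "tabletc".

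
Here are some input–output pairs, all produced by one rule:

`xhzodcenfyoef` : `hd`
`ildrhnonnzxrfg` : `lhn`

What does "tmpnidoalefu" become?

The pattern: keep one character in every 3, starting at position 2 (positions 2nd, 5th, 8th, ...), then delete the last 2 characters.
"tmpnidoalefu" → "miaf" → "mi".
(Check on "ildrhnonnzxrfg": → "lhnxg" → "lhn" ✓)

mi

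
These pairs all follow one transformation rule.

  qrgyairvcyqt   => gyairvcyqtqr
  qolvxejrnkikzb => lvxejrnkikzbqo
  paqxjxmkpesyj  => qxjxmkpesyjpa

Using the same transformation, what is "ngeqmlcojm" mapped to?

eqmlcojmng

Each output is the input with this applied: move the first 2 characters to the end (rotate left by 2).
For "ngeqmlcojm" the result is "eqmlcojmng".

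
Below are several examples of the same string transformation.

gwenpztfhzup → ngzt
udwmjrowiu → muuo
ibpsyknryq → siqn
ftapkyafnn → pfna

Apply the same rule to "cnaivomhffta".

Each output is the input with this applied: keep one character in every 3, starting at position 1 (positions 1st, 4th, 7th, ...), then swap each adjacent pair of characters (1↔2, 3↔4, ...).
So "cnaivomhffta" becomes "icfm".

icfm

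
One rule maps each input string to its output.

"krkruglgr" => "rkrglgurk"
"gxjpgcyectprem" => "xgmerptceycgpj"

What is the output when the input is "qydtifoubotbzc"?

What's happening: move the first 2 characters to the end (rotate left by 2), then reverse the string.
Working it through for "qydtifoubotbzc": intermediate "dtifoubotbzcqy", final "yqczbtobuofitd".

yqczbtobuofitd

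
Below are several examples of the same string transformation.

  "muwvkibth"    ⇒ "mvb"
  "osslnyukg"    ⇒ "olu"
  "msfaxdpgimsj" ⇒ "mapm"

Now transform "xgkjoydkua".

xjda

What's happening: keep one character in every 3, starting at position 1 (positions 1st, 4th, 7th, ...).
For "xgkjoydkua" the result is "xjda".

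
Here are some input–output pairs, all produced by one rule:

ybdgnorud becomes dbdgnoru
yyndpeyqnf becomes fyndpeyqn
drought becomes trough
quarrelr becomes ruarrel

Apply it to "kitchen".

Rule — delete the first character, then move the last character to the front.
On "kitchen": the first step gives "itchen", and the second then gives "nitche".

nitche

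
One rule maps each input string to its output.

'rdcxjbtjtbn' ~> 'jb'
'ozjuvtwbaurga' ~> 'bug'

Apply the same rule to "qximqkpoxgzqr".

Looking at the pairs, the operation is to keep every other character starting from the second (positions 2nd, 4th, 6th, ...), then delete the first 3 characters.
Doing the same to "qximqkpoxgzqr": "ogq".

ogq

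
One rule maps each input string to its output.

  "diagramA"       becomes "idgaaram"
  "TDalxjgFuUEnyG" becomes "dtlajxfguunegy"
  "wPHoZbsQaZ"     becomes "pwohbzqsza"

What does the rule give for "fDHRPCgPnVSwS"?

dfrhcppgvnwss

The rule is to swap each adjacent pair of characters (1↔2, 3↔4, ...), then convert every letter to lowercase.
"fDHRPCgPnVSwS" → "DfRHCPPgVnwSS" → "dfrhcppgvnwss".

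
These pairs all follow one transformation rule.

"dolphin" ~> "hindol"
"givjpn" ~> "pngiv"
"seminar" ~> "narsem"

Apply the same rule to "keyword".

ordkey

Looking at the pairs, the operation is to move the first 3 characters to the end (rotate left by 3), then delete the first character.
Working it through for "keyword": intermediate "wordkey", final "ordkey".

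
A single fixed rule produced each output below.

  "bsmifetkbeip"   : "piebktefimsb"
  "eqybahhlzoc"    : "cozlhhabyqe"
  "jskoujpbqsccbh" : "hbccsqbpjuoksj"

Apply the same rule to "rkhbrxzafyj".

The rule is to reverse the string.
"rkhbrxzafyj" → "jyfazxrbhkr".

jyfazxrbhkr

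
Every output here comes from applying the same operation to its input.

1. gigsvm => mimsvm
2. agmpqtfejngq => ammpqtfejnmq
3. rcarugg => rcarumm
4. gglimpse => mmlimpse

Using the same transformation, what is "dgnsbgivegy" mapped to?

The pattern: replace every "g" with "m".
On "dgnsbgivegy" that produces "dmnsbmivemy".

dmnsbmivemy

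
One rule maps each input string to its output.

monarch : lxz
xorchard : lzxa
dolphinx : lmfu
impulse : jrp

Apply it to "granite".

okq

In each case the input is transformed by: shift every letter 3 places backward in the alphabet (wrapping around), then keep every other character starting from the second (positions 2nd, 4th, 6th, ...).
On "granite": the first step gives "doxkfqb", and the second then gives "okq".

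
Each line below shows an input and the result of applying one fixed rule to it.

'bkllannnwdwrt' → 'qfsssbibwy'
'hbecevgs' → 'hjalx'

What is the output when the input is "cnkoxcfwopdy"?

The rule is to delete the first 3 characters, then shift every letter 5 places forward in the alphabet (wrapping around).
Starting from "cnkoxcfwopdy": after the first operation, "oxcfwopdy"; after the second, "tchkbtuid".
(Check on "hbecevgs": → "cevgs" → "hjalx" ✓)

tchkbtuid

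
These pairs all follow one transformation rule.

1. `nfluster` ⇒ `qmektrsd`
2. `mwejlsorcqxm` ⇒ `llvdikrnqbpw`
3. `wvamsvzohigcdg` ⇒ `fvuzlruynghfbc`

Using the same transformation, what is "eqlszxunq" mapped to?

What's happening: move the last character to the front, then shift every letter 1 place backward in the alphabet (wrapping around).
So "eqlszxunq" becomes "pdpkrywtm".
(Check on "wvamsvzohigcdg": → "gwvamsvzohigcd" → "fvuzlruynghfbc" ✓)

pdpkrywtm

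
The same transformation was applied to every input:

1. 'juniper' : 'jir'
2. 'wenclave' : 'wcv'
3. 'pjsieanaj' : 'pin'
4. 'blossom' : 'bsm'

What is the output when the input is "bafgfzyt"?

Each output is the input with this applied: keep one character in every 3, starting at position 1 (positions 1st, 4th, 7th, ...).
So "bafgfzyt" becomes "bgy".

bgy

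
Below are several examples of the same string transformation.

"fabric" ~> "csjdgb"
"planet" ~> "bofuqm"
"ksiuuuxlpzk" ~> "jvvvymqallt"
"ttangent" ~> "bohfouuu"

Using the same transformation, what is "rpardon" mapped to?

bseposq

In each case the input is transformed by: shift every letter 1 place forward in the alphabet (wrapping around), then move the first 2 characters to the end (rotate left by 2).
So "rpardon" becomes "bseposq".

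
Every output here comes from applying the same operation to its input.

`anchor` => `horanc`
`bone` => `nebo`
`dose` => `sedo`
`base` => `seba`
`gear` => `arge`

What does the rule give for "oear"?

What's happening: swap the front and back halves of the string.
Doing the same to "oear": "aroe".

aroe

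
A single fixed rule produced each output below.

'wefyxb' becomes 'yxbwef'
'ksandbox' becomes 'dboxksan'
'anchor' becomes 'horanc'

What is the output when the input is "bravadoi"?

The rule is to swap the front and back halves of the string.
"bravadoi" → "adoibrav".

adoibrav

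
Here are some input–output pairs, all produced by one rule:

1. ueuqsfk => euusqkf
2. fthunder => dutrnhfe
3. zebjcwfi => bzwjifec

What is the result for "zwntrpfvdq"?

The rule is to sort the characters into reverse alphabetical order, then move the last character to the front.
Starting from "zwntrpfvdq": after the first operation, "zwvtrqpnfd"; after the second, "dzwvtrqpnf".

dzwvtrqpnf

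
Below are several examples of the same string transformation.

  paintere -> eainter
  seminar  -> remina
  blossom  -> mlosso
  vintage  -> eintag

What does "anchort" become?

The transformation: delete the first character, then move the last character to the front.
On "anchort": the first step gives "nchort", and the second then gives "tnchor".

tnchor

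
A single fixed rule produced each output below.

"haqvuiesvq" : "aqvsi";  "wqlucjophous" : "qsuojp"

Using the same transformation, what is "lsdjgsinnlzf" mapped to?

The pattern: keep every other character starting from the second (positions 2nd, 4th, 6th, ...), then take characters alternately from the front and the back (1st, last, 2nd, 2nd-last, ...).
Applying both steps to "lsdjgsinnlzf": "sjsnlf", then "sfjlsn".

sfjlsn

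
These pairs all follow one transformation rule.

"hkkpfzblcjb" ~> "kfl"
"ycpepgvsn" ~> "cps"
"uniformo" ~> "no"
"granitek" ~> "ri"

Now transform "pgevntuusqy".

Looking at the pairs, the operation is to delete the last character, then keep one character in every 3, starting at position 2 (positions 2nd, 5th, 8th, ...).
Applying that to "pgevntuusqy" gives "gnu".

gnu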